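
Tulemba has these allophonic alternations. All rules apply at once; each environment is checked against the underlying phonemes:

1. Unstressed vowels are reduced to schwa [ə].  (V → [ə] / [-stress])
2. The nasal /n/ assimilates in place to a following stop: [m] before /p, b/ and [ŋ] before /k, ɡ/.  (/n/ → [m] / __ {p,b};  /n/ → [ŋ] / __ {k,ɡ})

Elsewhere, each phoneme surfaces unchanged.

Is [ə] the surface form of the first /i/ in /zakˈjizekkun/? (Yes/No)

No

/i/ (between /j/ and /z/): rule 1 targets it, but not in an unstressed syllable → unchanged [i].
The actual realization is [i], not [ə].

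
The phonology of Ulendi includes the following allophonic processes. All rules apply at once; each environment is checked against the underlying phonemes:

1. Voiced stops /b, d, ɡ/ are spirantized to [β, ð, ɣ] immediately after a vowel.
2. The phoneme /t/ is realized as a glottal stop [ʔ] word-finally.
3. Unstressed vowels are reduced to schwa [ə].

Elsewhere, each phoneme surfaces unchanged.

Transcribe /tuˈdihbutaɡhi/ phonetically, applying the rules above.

[təˈðihbətəɣhə]

/t/ (word-initial) fails the environment for rule 2, so it stays [t].
/u/ — between /t/ and /d/, in an unstressed syllable — surfaces as [ə] (rule 3).
Rule 1 applies to /d/ (between /u/ and /i/: immediately after a vowel) → [ð].
/i/ (between /d/ and /h/) fails the environment for rule 3, so it stays [i].
/h/ stays [h].
/b/ (between /h/ and /u/) is in the target of rule 1 but the environment (immediately after a vowel) is not met → [b].
/u/ (between /b/ and /t/): in an unstressed syllable, so rule 3 applies → [ə].
/t/ (between /u/ and /a/) fails the environment for rule 2, so it stays [t].
Rule 3 applies to /a/ (between /t/ and /ɡ/: in an unstressed syllable) → [ə].
Rule 1 applies to /ɡ/ (between /a/ and /h/: immediately after a vowel) → [ɣ].
/h/ (between /ɡ/ and /i/) is unaffected → [h].
/i/ — word-final, in an unstressed syllable — surfaces as [ə] (rule 3).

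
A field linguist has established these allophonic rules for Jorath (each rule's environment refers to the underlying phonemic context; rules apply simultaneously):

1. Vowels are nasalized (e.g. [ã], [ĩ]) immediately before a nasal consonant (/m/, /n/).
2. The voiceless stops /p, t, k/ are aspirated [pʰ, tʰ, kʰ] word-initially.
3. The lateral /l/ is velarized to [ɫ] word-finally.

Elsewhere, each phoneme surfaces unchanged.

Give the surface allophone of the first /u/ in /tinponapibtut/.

[u]

/u/ (between /t/ and /t/) is in the target of rule 1 but the environment (before a nasal consonant) is not met → [u].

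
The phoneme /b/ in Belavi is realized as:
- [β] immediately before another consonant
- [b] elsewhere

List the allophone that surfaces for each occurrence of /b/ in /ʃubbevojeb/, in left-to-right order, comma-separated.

Occurrence 1 (position 3): immediately before another consonant → [β].
Occurrence 2 (position 4): no conditioning environment matches → elsewhere allophone [b].
Occurrence 3 (position 10): no conditioning environment matches → elsewhere allophone [b].

[β], [b], [b]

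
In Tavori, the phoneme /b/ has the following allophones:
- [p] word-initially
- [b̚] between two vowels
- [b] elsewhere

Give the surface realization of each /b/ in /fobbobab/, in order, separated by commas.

[b], [b], [b̚], [b]

Occurrence 1 (position 3): no conditioning environment matches → elsewhere allophone [b].
Occurrence 2 (position 4): no conditioning environment matches → elsewhere allophone [b].
Occurrence 3 (position 6): between two vowels → [b̚].
Occurrence 4 (position 8): no conditioning environment matches → elsewhere allophone [b].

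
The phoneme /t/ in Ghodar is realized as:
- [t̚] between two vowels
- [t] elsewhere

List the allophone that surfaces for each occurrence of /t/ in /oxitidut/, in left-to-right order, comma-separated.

[t̚], [t]

Occurrence 1 (position 4): between two vowels → [t̚].
Occurrence 2 (position 8): no conditioning environment matches → elsewhere allophone [t].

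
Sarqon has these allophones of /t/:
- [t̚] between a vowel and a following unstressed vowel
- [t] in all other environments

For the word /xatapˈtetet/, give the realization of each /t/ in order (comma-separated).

Occurrence 1 (position 3): between a vowel and a following unstressed vowel → [t̚].
Occurrence 2 (position 6): no conditioning environment matches → elsewhere allophone [t].
Occurrence 3 (position 8): between a vowel and a following unstressed vowel → [t̚].
Occurrence 4 (position 10): no conditioning environment matches → elsewhere allophone [t].

[t̚], [t], [t̚], [t]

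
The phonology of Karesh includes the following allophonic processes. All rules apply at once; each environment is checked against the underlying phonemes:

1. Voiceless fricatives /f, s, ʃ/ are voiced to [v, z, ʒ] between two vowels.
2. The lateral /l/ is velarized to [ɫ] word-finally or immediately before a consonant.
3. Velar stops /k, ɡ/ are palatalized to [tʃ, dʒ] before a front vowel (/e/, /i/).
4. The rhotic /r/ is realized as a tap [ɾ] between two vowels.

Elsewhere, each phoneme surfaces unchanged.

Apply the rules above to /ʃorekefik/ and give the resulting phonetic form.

/ʃ/ (word-initial): rule 1 targets it, but not between two vowels → unchanged [ʃ].
/o/ stays [o].
Rule 4 applies to /r/ (between /o/ and /e/: between two vowels) → [ɾ].
/e/ (between /r/ and /k/): no rule targets it → [e].
/k/ meets the environment for rule 3 (before a front vowel) → [tʃ].
/e/ — not in any rule's target class → [e].
/f/ meets the environment for rule 1 (between two vowels) → [v].
/i/ stays [i].
/k/ (word-final) is in the target of rule 3 but the environment (before a front vowel) is not met → [k].

[ʃoɾetʃevik]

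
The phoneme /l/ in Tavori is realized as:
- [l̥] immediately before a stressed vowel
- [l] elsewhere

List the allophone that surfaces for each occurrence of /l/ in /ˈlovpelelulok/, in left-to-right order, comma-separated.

[l̥], [l], [l], [l]

Occurrence 1 (position 1): immediately before a stressed vowel → [l̥].
Occurrence 2 (position 6): no conditioning environment matches → elsewhere allophone [l].
Occurrence 3 (position 8): no conditioning environment matches → elsewhere allophone [l].
Occurrence 4 (position 10): no conditioning environment matches → elsewhere allophone [l].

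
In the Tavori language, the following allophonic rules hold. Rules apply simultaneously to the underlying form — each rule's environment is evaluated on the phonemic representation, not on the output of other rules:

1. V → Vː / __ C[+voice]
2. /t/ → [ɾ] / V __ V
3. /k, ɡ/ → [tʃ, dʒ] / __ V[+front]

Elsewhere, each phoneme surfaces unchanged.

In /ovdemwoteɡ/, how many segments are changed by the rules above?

Segments that undergo a rule: /o/ → [oː] (rule 1); /e/ → [eː] (rule 1); /t/ → [ɾ] (rule 2); /e/ → [eː] (rule 1).
All other segments surface unchanged.

4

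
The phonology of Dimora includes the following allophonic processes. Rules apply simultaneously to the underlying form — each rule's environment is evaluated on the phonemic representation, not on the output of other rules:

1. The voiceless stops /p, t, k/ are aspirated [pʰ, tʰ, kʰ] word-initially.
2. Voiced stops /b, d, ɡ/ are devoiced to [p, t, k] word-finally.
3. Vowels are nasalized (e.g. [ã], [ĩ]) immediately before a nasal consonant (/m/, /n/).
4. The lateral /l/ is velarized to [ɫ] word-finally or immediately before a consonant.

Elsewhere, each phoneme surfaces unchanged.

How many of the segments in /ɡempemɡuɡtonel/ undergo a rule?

4

Segments that undergo a rule: /e/ → [ẽ] (rule 3); /e/ → [ẽ] (rule 3); /o/ → [õ] (rule 3); /l/ → [ɫ] (rule 4).
All other segments surface unchanged.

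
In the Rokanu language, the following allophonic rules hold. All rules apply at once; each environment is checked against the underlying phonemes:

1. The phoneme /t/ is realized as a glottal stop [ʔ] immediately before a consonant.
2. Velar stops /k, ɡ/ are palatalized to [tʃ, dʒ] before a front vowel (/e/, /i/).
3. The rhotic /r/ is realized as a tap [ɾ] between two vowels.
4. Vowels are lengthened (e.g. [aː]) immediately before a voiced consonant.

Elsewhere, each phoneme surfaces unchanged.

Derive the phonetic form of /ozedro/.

[oːzeːdro]

/o/ (word-initial) occurs before a voiced consonant → [oː] by rule 4.
/z/ (between /o/ and /e/) is unaffected → [z].
/e/ (between /z/ and /d/) occurs before a voiced consonant → [eː] by rule 4.
/d/ (between /e/ and /r/) is unaffected → [d].
/r/ (between /d/ and /o/): rule 3 targets it, but not between two vowels → unchanged [r].
/o/ (word-final) is in the target of rule 4 but the environment (before a voiced consonant) is not met → [o].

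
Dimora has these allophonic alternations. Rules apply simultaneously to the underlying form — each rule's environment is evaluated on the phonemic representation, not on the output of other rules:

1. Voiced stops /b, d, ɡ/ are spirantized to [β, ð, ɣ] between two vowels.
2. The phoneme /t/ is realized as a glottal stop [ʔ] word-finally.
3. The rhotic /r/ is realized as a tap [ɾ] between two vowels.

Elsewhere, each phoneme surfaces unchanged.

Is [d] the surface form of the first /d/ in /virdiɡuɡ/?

/d/ (between /r/ and /i/) is in the target of rule 1 but the environment (between two vowels) is not met → [d].
The actual realization is [d], which matches [d].

Yes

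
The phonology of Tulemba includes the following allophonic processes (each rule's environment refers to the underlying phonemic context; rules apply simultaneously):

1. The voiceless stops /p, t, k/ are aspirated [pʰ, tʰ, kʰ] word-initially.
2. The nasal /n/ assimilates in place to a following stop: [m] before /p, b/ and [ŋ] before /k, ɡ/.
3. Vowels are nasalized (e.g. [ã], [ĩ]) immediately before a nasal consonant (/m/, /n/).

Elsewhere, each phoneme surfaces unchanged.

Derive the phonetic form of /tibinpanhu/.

[tʰibĩmpãnhu]

/t/ (word-initial): word-initially, so rule 1 applies → [tʰ].
/i/ (between /t/ and /b/) fails the environment for rule 3, so it stays [i].
/b/ — not in any rule's target class → [b].
/i/ — between /b/ and /n/, before a nasal consonant — surfaces as [ĩ] (rule 3).
Rule 2 applies to /n/ (between /i/ and /p/: before a labial or velar stop) → [m].
/p/ (between /n/ and /a/) fails the environment for rule 1, so it stays [p].
Rule 3 applies to /a/ (between /p/ and /n/: before a nasal consonant) → [ã].
/n/ — between /a/ and /h/; rule 2 does not apply here → [n].
/h/ (between /n/ and /u/): no rule targets it → [h].
/u/ (word-final) is in the target of rule 3 but the environment (before a nasal consonant) is not met → [u].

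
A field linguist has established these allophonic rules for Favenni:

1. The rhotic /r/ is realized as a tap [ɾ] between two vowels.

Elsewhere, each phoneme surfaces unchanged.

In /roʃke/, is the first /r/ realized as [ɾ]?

No

/r/ (word-initial) fails the environment for rule 1, so it stays [r].
The actual realization is [r], not [ɾ].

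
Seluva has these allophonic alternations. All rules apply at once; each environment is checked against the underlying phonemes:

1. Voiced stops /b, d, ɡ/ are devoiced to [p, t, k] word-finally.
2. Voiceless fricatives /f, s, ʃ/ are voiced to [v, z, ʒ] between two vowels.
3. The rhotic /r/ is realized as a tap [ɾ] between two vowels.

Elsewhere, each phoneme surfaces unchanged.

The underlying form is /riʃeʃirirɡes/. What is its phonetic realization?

[riʒeʒiɾirɡes]

/r/ — word-initial; rule 3 does not apply here → [r].
/i/ stays [i].
/ʃ/ (between /i/ and /e/) occurs between two vowels → [ʒ] by rule 2.
/e/ stays [e].
/ʃ/ meets the environment for rule 2 (between two vowels) → [ʒ].
/i/ — not in any rule's target class → [i].
Rule 3 applies to /r/ (between /i/ and /i/: between two vowels) → [ɾ].
/i/ — not in any rule's target class → [i].
/r/ (between /i/ and /ɡ/) is in the target of rule 3 but the environment (between two vowels) is not met → [r].
/ɡ/ — between /r/ and /e/; rule 1 does not apply here → [ɡ].
/e/ (between /ɡ/ and /s/): no rule targets it → [e].
/s/ (word-final): rule 2 targets it, but not between two vowels → unchanged [s].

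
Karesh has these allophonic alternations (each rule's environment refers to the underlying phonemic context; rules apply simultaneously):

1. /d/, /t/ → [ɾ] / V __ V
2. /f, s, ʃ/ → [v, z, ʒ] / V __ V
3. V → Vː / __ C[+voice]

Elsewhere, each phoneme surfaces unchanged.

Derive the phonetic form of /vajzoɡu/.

/v/ — not in any rule's target class → [v].
/a/ meets the environment for rule 3 (before a voiced consonant) → [aː].
/j/ stays [j].
/z/ — not in any rule's target class → [z].
/o/ meets the environment for rule 3 (before a voiced consonant) → [oː].
/ɡ/ stays [ɡ].
/u/ (word-final) fails the environment for rule 3, so it stays [u].

[vaːjzoːɡu]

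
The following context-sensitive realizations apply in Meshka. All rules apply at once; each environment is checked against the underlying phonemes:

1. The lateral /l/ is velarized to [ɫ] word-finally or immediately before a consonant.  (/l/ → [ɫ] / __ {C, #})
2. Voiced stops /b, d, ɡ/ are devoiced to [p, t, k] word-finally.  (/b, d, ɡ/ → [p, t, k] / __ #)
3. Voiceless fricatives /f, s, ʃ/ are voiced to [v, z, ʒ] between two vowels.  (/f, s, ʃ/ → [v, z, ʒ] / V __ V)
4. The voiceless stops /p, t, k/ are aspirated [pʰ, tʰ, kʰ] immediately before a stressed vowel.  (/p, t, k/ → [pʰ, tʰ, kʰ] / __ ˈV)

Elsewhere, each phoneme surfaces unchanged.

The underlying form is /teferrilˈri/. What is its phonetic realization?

/t/ (word-initial) fails the environment for rule 4, so it stays [t].
/e/ — not in any rule's target class → [e].
/f/ — between /e/ and /e/, between two vowels — surfaces as [v] (rule 3).
/e/ (between /f/ and /r/): no rule targets it → [e].
/r/ — not in any rule's target class → [r].
/r/ (between /r/ and /i/): no rule targets it → [r].
/i/ (between /r/ and /l/): no rule targets it → [i].
/l/ (between /i/ and /r/) occurs word-finally or immediately before a consonant → [ɫ] by rule 1.
/r/ stays [r].
/i/ stays [i].

[teverriɫˈri]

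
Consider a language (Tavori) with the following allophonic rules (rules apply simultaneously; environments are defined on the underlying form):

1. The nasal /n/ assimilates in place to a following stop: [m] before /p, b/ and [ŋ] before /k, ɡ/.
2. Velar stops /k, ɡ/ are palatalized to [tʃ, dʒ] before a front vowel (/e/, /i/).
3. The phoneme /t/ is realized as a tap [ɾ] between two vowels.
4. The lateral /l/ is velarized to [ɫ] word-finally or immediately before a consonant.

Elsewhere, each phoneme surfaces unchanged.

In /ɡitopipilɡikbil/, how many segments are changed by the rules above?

Segments that undergo a rule: /ɡ/ → [dʒ] (rule 2); /t/ → [ɾ] (rule 3); /l/ → [ɫ] (rule 4); /ɡ/ → [dʒ] (rule 2); /l/ → [ɫ] (rule 4).
All other segments surface unchanged.

5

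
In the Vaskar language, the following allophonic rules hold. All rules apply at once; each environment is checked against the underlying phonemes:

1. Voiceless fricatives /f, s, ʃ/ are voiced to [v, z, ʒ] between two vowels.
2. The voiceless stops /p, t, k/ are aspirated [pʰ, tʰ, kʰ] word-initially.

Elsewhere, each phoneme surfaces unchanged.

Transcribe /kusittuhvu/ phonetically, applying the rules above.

/k/ (word-initial): word-initially, so rule 2 applies → [kʰ].
/u/ (between /k/ and /s/) is unaffected → [u].
/s/ (between /u/ and /i/): between two vowels, so rule 1 applies → [z].
/i/ — not in any rule's target class → [i].
/t/ — between /i/ and /t/; rule 2 does not apply here → [t].
/t/ (between /t/ and /u/) fails the environment for rule 2, so it stays [t].
/u/ (between /t/ and /h/) is unaffected → [u].
/h/ — not in any rule's target class → [h].
/v/ — not in any rule's target class → [v].
/u/ stays [u].

[kʰuzittuhvu]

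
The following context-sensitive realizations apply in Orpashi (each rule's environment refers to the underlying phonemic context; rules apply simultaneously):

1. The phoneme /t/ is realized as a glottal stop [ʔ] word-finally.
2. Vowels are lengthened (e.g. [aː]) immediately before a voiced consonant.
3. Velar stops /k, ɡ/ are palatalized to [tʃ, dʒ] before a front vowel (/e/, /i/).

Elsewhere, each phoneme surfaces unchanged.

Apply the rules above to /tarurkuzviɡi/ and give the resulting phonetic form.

[taːruːrkuːzviːdʒi]

/t/ (word-initial) fails the environment for rule 1, so it stays [t].
Rule 2 applies to /a/ (between /t/ and /r/: before a voiced consonant) → [aː].
/r/ (between /a/ and /u/) is unaffected → [r].
/u/ (between /r/ and /r/): before a voiced consonant, so rule 2 applies → [uː].
/r/ (between /u/ and /k/) is unaffected → [r].
/k/ (between /r/ and /u/) is in the target of rule 3 but the environment (before a front vowel) is not met → [k].
Rule 2 applies to /u/ (between /k/ and /z/: before a voiced consonant) → [uː].
/z/ — not in any rule's target class → [z].
/v/ (between /z/ and /i/) is unaffected → [v].
/i/ (between /v/ and /ɡ/): before a voiced consonant, so rule 2 applies → [iː].
/ɡ/ meets the environment for rule 3 (before a front vowel) → [dʒ].
/i/ (word-final) is in the target of rule 2 but the environment (before a voiced consonant) is not met → [i].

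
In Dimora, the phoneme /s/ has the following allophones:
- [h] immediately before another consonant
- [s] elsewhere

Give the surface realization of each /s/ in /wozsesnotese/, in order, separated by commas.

[s], [h], [s]

Occurrence 1 (position 4): no conditioning environment matches → elsewhere allophone [s].
Occurrence 2 (position 6): immediately before another consonant → [h].
Occurrence 3 (position 11): no conditioning environment matches → elsewhere allophone [s].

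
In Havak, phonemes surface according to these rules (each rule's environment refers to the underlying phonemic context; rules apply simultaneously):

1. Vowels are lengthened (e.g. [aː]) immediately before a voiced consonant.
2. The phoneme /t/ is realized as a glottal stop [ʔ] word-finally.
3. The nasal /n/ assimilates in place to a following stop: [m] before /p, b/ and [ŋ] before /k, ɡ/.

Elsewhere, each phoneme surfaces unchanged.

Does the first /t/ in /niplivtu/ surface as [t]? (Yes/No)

Yes

/t/ (between /v/ and /u/): rule 2 targets it, but not word-finally → unchanged [t].
The actual realization is [t], which matches [t].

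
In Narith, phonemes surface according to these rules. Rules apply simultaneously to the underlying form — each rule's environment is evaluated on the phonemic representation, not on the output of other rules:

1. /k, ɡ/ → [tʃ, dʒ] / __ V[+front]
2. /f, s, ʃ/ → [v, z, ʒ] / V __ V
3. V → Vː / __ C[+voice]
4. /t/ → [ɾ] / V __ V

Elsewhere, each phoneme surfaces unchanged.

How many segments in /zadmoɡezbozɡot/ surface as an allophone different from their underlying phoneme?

5

Segments that undergo a rule: /a/ → [aː] (rule 3); /o/ → [oː] (rule 3); /ɡ/ → [dʒ] (rule 1); /e/ → [eː] (rule 3); /o/ → [oː] (rule 3).
All other segments surface unchanged.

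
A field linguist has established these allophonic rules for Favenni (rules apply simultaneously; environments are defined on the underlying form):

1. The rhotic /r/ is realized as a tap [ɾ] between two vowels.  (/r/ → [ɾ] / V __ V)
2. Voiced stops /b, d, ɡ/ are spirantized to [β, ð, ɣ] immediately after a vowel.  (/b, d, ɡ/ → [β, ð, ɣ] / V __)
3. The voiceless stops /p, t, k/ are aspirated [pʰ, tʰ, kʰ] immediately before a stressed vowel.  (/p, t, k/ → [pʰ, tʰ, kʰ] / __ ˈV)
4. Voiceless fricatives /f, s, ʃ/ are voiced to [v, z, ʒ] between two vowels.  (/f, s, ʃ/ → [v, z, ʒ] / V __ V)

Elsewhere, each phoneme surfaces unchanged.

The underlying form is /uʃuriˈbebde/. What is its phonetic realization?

/u/ (word-initial) is unaffected → [u].
/ʃ/ — between /u/ and /u/, between two vowels — surfaces as [ʒ] (rule 4).
/u/ (between /ʃ/ and /r/): no rule targets it → [u].
Rule 1 applies to /r/ (between /u/ and /i/: between two vowels) → [ɾ].
/i/ — not in any rule's target class → [i].
/b/ (between /i/ and /e/) occurs immediately after a vowel → [β] by rule 2.
/e/ (between /b/ and /b/) is unaffected → [e].
/b/ (between /e/ and /d/): immediately after a vowel, so rule 2 applies → [β].
/d/ (between /b/ and /e/) fails the environment for rule 2, so it stays [d].
/e/ (word-final): no rule targets it → [e].

[uʒuɾiˈβeβde]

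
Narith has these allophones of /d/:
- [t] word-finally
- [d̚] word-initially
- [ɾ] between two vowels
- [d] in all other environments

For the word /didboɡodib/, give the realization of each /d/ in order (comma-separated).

[d̚], [d], [ɾ]

Occurrence 1 (position 1): word-initially → [d̚].
Occurrence 2 (position 3): no conditioning environment matches → elsewhere allophone [d].
Occurrence 3 (position 8): between two vowels → [ɾ].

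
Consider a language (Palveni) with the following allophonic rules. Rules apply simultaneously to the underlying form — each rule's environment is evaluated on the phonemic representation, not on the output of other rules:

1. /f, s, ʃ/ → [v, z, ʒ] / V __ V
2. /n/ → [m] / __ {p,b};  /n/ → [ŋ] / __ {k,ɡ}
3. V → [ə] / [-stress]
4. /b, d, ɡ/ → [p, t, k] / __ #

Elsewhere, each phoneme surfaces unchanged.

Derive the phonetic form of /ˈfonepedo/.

[ˈfonəpədə]

/f/ (word-initial) fails the environment for rule 1, so it stays [f].
/o/ — between /f/ and /n/; rule 3 does not apply here → [o].
/n/ — between /o/ and /e/; rule 2 does not apply here → [n].
/e/ — between /n/ and /p/, in an unstressed syllable — surfaces as [ə] (rule 3).
/p/ (between /e/ and /e/): no rule targets it → [p].
/e/ (between /p/ and /d/): in an unstressed syllable, so rule 3 applies → [ə].
/d/ (between /e/ and /o/) fails the environment for rule 4, so it stays [d].
/o/ (word-final) occurs in an unstressed syllable → [ə] by rule 3.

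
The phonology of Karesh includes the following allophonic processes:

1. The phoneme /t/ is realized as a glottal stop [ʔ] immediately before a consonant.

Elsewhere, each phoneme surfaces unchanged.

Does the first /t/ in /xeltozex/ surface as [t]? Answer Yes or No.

/t/ (between /l/ and /o/) is in the target of rule 1 but the environment (immediately before a consonant) is not met → [t].
The actual realization is [t], which matches [t].

Yes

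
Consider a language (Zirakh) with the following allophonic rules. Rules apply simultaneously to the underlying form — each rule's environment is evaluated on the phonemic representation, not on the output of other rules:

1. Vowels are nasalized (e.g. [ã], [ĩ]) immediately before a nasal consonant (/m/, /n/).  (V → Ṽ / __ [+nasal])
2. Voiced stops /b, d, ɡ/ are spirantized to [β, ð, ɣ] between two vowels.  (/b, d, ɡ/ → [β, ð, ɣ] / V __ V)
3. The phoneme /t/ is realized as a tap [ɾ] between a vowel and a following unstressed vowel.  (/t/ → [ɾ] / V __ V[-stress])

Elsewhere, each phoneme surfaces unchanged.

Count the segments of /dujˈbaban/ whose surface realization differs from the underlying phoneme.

Segments that undergo a rule: /b/ → [β] (rule 2); /a/ → [ã] (rule 1).
All other segments surface unchanged.

2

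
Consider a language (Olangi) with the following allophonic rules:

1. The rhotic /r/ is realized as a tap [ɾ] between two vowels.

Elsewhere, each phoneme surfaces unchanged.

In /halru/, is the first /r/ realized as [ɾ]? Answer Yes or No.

No

/r/ (between /l/ and /u/) is in the target of rule 1 but the environment (between two vowels) is not met → [r].
The actual realization is [r], not [ɾ].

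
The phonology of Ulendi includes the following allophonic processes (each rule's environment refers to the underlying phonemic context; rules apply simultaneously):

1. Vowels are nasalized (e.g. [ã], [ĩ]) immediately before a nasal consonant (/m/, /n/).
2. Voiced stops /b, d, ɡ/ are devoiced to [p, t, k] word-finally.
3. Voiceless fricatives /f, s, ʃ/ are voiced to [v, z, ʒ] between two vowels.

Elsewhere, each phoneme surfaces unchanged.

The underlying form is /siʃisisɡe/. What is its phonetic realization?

[siʒizisɡe]

/s/ (word-initial): rule 3 targets it, but not between two vowels → unchanged [s].
/i/ (between /s/ and /ʃ/) is in the target of rule 1 but the environment (before a nasal consonant) is not met → [i].
Rule 3 applies to /ʃ/ (between /i/ and /i/: between two vowels) → [ʒ].
/i/ (between /ʃ/ and /s/): rule 1 targets it, but not before a nasal consonant → unchanged [i].
/s/ — between /i/ and /i/, between two vowels — surfaces as [z] (rule 3).
/i/ (between /s/ and /s/): rule 1 targets it, but not before a nasal consonant → unchanged [i].
/s/ (between /i/ and /ɡ/): rule 3 targets it, but not between two vowels → unchanged [s].
/ɡ/ (between /s/ and /e/) fails the environment for rule 2, so it stays [ɡ].
/e/ (word-final) is in the target of rule 1 but the environment (before a nasal consonant) is not met → [e].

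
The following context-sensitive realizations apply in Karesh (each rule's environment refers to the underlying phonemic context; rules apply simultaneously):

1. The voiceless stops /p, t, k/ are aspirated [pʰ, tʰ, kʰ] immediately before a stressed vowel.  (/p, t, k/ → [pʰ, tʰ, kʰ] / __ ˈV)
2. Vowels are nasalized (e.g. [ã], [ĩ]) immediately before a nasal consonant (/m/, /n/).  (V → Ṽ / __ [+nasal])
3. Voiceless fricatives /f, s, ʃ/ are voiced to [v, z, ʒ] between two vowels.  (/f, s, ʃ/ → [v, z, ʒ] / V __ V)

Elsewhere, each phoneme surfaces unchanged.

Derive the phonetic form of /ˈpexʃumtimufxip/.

Rule 1 applies to /p/ (word-initial: immediately before a stressed vowel) → [pʰ].
/e/ — between /p/ and /x/; rule 2 does not apply here → [e].
/x/ (between /e/ and /ʃ/): no rule targets it → [x].
/ʃ/ (between /x/ and /u/): rule 3 targets it, but not between two vowels → unchanged [ʃ].
/u/ — between /ʃ/ and /m/, before a nasal consonant — surfaces as [ũ] (rule 2).
/m/ (between /u/ and /t/) is unaffected → [m].
/t/ (between /m/ and /i/) fails the environment for rule 1, so it stays [t].
/i/ (between /t/ and /m/): before a nasal consonant, so rule 2 applies → [ĩ].
/m/ (between /i/ and /u/): no rule targets it → [m].
/u/ (between /m/ and /f/) is in the target of rule 2 but the environment (before a nasal consonant) is not met → [u].
/f/ — between /u/ and /x/; rule 3 does not apply here → [f].
/x/ — not in any rule's target class → [x].
/i/ (between /x/ and /p/) fails the environment for rule 2, so it stays [i].
/p/ (word-final) is in the target of rule 1 but the environment (immediately before a stressed vowel) is not met → [p].

[ˈpʰexʃũmtĩmufxip]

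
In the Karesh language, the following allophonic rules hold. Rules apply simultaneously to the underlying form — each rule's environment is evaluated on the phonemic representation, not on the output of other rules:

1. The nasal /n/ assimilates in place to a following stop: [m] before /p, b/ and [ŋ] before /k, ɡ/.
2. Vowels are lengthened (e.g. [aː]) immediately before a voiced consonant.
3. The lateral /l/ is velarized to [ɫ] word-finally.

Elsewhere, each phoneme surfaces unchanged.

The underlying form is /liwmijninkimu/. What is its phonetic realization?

[liːwmiːjniːŋkiːmu]

/l/ (word-initial) fails the environment for rule 3, so it stays [l].
Rule 2 applies to /i/ (between /l/ and /w/: before a voiced consonant) → [iː].
/i/ meets the environment for rule 2 (before a voiced consonant) → [iː].
/n/ — between /j/ and /i/; rule 1 does not apply here → [n].
Rule 2 applies to /i/ (between /n/ and /n/: before a voiced consonant) → [iː].
Rule 1 applies to /n/ (between /i/ and /k/: before a labial or velar stop) → [ŋ].
/i/ — between /k/ and /m/, before a voiced consonant — surfaces as [iː] (rule 2).
/u/ (word-final): rule 2 targets it, but not before a voiced consonant → unchanged [u].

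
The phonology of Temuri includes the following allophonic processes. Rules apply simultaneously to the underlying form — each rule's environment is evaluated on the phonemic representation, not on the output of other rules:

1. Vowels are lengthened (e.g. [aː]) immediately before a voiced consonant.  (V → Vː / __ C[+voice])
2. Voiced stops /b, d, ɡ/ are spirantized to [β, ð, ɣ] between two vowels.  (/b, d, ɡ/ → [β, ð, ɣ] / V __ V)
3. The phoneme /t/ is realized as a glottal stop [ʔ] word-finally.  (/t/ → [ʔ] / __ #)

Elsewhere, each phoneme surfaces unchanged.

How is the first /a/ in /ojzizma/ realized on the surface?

[a]

/a/ (word-final) fails the environment for rule 1, so it stays [a].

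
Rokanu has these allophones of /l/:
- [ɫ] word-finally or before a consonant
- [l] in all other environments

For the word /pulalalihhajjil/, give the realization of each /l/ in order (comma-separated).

[l], [l], [l], [ɫ]

Occurrence 1 (position 3): no conditioning environment matches → elsewhere allophone [l].
Occurrence 2 (position 5): no conditioning environment matches → elsewhere allophone [l].
Occurrence 3 (position 7): no conditioning environment matches → elsewhere allophone [l].
Occurrence 4 (position 15): word-finally or before a consonant → [ɫ].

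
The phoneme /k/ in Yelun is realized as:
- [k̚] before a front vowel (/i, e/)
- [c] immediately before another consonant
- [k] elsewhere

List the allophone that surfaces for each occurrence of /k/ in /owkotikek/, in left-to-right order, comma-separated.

[k], [k̚], [k]

Occurrence 1 (position 3): no conditioning environment matches → elsewhere allophone [k].
Occurrence 2 (position 7): before a front vowel (/i, e/) → [k̚].
Occurrence 3 (position 9): no conditioning environment matches → elsewhere allophone [k].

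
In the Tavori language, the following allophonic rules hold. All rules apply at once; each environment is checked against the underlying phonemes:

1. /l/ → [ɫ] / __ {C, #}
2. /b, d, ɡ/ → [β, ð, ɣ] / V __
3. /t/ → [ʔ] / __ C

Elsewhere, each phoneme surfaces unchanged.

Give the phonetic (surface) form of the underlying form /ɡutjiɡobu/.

[ɡuʔjiɣoβu]

/ɡ/ — word-initial; rule 2 does not apply here → [ɡ].
/u/ (between /ɡ/ and /t/) is unaffected → [u].
/t/ (between /u/ and /j/): immediately before a consonant, so rule 3 applies → [ʔ].
/j/ (between /t/ and /i/): no rule targets it → [j].
/i/ — not in any rule's target class → [i].
/ɡ/ (between /i/ and /o/): immediately after a vowel, so rule 2 applies → [ɣ].
/o/ (between /ɡ/ and /b/) is unaffected → [o].
/b/ — between /o/ and /u/, immediately after a vowel — surfaces as [β] (rule 2).
/u/ stays [u].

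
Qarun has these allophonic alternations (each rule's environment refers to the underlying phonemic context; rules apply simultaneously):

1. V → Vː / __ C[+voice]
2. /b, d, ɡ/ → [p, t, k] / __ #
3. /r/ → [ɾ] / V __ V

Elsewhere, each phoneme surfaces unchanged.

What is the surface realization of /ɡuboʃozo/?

/ɡ/ — word-initial; rule 2 does not apply here → [ɡ].
/u/ (between /ɡ/ and /b/): before a voiced consonant, so rule 1 applies → [uː].
/b/ (between /u/ and /o/): rule 2 targets it, but not word-finally → unchanged [b].
/o/ — between /b/ and /ʃ/; rule 1 does not apply here → [o].
/ʃ/ — not in any rule's target class → [ʃ].
/o/ (between /ʃ/ and /z/) occurs before a voiced consonant → [oː] by rule 1.
/z/ — not in any rule's target class → [z].
/o/ (word-final) fails the environment for rule 1, so it stays [o].

[ɡuːboʃoːzo]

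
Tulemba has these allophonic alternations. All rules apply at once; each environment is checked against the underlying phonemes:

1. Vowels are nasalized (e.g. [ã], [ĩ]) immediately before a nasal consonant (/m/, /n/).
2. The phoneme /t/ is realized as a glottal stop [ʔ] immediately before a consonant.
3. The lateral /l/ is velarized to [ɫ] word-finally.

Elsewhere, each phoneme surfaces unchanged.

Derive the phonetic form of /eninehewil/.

[ẽnĩnehewiɫ]

/e/ (word-initial) occurs before a nasal consonant → [ẽ] by rule 1.
/n/ (between /e/ and /i/) is unaffected → [n].
/i/ (between /n/ and /n/): before a nasal consonant, so rule 1 applies → [ĩ].
/n/ (between /i/ and /e/): no rule targets it → [n].
/e/ (between /n/ and /h/) is in the target of rule 1 but the environment (before a nasal consonant) is not met → [e].
/h/ stays [h].
/e/ (between /h/ and /w/) fails the environment for rule 1, so it stays [e].
/w/ — not in any rule's target class → [w].
/i/ — between /w/ and /l/; rule 1 does not apply here → [i].
/l/ — word-final, word-finally — surfaces as [ɫ] (rule 3).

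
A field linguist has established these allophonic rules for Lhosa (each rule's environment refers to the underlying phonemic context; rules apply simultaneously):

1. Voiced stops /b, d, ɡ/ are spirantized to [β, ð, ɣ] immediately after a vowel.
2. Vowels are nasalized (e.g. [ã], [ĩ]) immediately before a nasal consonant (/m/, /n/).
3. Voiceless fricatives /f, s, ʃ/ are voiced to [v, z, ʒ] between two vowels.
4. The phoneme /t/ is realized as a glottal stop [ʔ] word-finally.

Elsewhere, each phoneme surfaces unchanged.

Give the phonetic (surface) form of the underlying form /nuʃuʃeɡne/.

[nuʒuʒeɣne]

/n/ (word-initial): no rule targets it → [n].
/u/ (between /n/ and /ʃ/) fails the environment for rule 2, so it stays [u].
/ʃ/ (between /u/ and /u/) occurs between two vowels → [ʒ] by rule 3.
/u/ (between /ʃ/ and /ʃ/) fails the environment for rule 2, so it stays [u].
/ʃ/ (between /u/ and /e/): between two vowels, so rule 3 applies → [ʒ].
/e/ (between /ʃ/ and /ɡ/) fails the environment for rule 2, so it stays [e].
/ɡ/ (between /e/ and /n/) occurs immediately after a vowel → [ɣ] by rule 1.
/n/ (between /ɡ/ and /e/): no rule targets it → [n].
/e/ (word-final) is in the target of rule 2 but the environment (before a nasal consonant) is not met → [e].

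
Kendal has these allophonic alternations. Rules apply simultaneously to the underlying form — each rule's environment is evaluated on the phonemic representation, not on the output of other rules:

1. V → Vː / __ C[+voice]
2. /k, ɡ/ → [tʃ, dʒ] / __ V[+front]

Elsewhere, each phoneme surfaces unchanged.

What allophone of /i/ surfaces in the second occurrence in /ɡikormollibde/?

[iː]

/i/ meets the environment for rule 1 (before a voiced consonant) → [iː].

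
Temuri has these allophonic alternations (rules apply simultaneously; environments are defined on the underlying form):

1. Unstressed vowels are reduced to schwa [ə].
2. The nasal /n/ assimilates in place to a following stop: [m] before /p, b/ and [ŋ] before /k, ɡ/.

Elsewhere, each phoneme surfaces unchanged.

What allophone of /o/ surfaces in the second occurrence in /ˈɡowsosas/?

[ə]

/o/ (between /s/ and /s/) occurs in an unstressed syllable → [ə] by rule 1.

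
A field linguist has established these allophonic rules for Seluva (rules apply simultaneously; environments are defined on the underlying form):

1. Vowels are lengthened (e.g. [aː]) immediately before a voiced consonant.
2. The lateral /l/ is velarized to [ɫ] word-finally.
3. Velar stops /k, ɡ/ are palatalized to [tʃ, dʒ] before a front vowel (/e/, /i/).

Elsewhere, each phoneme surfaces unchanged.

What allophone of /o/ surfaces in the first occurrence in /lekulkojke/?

/o/ (between /k/ and /j/): before a voiced consonant, so rule 1 applies → [oː].

[oː]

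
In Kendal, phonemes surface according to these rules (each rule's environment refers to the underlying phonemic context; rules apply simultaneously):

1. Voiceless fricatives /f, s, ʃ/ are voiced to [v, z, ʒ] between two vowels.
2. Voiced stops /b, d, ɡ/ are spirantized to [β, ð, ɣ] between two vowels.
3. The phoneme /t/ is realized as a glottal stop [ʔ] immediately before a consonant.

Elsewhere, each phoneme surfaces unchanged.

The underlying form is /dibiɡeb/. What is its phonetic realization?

[diβiɣeb]

/d/ (word-initial) is in the target of rule 2 but the environment (between two vowels) is not met → [d].
/i/ — not in any rule's target class → [i].
/b/ meets the environment for rule 2 (between two vowels) → [β].
/i/ (between /b/ and /ɡ/) is unaffected → [i].
/ɡ/ (between /i/ and /e/): between two vowels, so rule 2 applies → [ɣ].
/e/ — not in any rule's target class → [e].
/b/ (word-final): rule 2 targets it, but not between two vowels → unchanged [b].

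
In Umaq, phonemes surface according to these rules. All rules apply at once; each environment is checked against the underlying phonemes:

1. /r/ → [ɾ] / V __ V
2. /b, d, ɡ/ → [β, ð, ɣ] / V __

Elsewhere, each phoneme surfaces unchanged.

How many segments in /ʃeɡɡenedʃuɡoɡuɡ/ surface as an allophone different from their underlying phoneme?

Segments that undergo a rule: /ɡ/ → [ɣ] (rule 2); /d/ → [ð] (rule 2); /ɡ/ → [ɣ] (rule 2); /ɡ/ → [ɣ] (rule 2); /ɡ/ → [ɣ] (rule 2).
All other segments surface unchanged.

5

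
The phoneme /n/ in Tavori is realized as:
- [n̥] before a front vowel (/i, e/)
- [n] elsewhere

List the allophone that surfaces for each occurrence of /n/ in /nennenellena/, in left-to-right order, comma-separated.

[n̥], [n], [n̥], [n̥], [n]

Occurrence 1 (position 1): before a front vowel (/i, e/) → [n̥].
Occurrence 2 (position 3): no conditioning environment matches → elsewhere allophone [n].
Occurrence 3 (position 4): before a front vowel (/i, e/) → [n̥].
Occurrence 4 (position 6): before a front vowel (/i, e/) → [n̥].
Occurrence 5 (position 11): no conditioning environment matches → elsewhere allophone [n].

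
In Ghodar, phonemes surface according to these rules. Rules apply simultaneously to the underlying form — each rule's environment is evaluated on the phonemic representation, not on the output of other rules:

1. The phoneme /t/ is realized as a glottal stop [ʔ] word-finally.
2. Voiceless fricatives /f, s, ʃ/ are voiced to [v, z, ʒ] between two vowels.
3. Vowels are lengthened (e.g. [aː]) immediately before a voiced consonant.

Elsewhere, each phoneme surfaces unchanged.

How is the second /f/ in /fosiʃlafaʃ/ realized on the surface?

[v]

/f/ (between /a/ and /a/) occurs between two vowels → [v] by rule 2.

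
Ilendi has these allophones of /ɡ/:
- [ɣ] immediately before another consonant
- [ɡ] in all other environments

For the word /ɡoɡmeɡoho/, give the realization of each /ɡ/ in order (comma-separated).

Occurrence 1 (position 1): no conditioning environment matches → elsewhere allophone [ɡ].
Occurrence 2 (position 3): immediately before another consonant → [ɣ].
Occurrence 3 (position 6): no conditioning environment matches → elsewhere allophone [ɡ].

[ɡ], [ɣ], [ɡ]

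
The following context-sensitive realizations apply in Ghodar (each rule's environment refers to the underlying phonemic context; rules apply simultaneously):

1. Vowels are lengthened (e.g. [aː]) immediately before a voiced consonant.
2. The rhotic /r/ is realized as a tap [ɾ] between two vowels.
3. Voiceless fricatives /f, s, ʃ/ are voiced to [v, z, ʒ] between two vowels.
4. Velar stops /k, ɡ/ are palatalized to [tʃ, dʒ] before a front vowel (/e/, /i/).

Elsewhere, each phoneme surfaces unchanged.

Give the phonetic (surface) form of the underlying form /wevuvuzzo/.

/w/ (word-initial): no rule targets it → [w].
/e/ (between /w/ and /v/): before a voiced consonant, so rule 1 applies → [eː].
/v/ (between /e/ and /u/): no rule targets it → [v].
/u/ meets the environment for rule 1 (before a voiced consonant) → [uː].
/v/ — not in any rule's target class → [v].
Rule 1 applies to /u/ (between /v/ and /z/: before a voiced consonant) → [uː].
/z/ — not in any rule's target class → [z].
/z/ (between /z/ and /o/): no rule targets it → [z].
/o/ (word-final): rule 1 targets it, but not before a voiced consonant → unchanged [o].

[weːvuːvuːzzo]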